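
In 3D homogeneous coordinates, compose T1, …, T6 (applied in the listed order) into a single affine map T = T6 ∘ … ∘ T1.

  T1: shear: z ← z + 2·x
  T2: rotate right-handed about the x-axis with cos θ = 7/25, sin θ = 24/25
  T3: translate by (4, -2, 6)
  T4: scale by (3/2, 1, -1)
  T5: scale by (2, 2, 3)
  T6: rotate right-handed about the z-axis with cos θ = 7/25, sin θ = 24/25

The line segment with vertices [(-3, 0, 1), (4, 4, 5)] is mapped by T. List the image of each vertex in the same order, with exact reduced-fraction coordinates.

T1 shear: z ← z + 2·x: (-3, 0, 1) → (-3, 0, -5); (4, 4, 5) → (4, 4, 13)
T2 rotate right-handed about the x-axis with cos θ = 7/25, sin θ = 24/25: (-3, 0, -5) → (-3, 24/5, -7/5); (4, 4, 13) → (4, -284/25, 187/25)
T3 translate by (4, -2, 6): (-3, 24/5, -7/5) → (1, 14/5, 23/5); (4, -284/25, 187/25) → (8, -334/25, 337/25)
T4 scale by (3/2, 1, -1): (1, 14/5, 23/5) → (3/2, 14/5, -23/5); (8, -334/25, 337/25) → (12, -334/25, -337/25)
T5 scale by (2, 2, 3): (3/2, 14/5, -23/5) → (3, 28/5, -69/5); (12, -334/25, -337/25) → (24, -668/25, -1011/25)
T6 rotate right-handed about the z-axis with cos θ = 7/25, sin θ = 24/25: (3, 28/5, -69/5) → (-567/125, 556/125, -69/5); (24, -668/25, -1011/25) → (20232/625, 9724/625, -1011/25)

image vertices: (-567/125, 556/125, -69/5), (20232/625, 9724/625, -1011/25)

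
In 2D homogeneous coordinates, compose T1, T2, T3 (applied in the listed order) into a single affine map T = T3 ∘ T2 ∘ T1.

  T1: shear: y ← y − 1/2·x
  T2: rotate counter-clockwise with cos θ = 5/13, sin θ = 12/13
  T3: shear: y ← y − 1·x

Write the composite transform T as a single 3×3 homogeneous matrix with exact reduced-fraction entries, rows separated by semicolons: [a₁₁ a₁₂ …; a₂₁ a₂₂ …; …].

T = [11/13 -12/13 0; -3/26 17/13 0; 0 0 1]

T1 = [1 0 0; -1/2 1 0; 0 0 1]
T2·T1 = [11/13 -12/13 0; 19/26 5/13 0; 0 0 1]
T3·…·T1 = [11/13 -12/13 0; -3/26 17/13 0; 0 0 1]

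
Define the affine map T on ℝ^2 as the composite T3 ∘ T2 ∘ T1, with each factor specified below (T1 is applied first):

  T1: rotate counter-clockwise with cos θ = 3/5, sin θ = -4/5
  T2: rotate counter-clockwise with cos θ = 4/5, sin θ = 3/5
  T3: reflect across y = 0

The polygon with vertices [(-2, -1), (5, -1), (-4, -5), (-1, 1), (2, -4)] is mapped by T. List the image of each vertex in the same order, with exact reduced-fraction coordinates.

T1 rotate counter-clockwise with cos θ = 3/5, sin θ = -4/5: (-2, -1) → (-2, 1); (5, -1) → (11/5, -23/5); (-4, -5) → (-32/5, 1/5); (-1, 1) → (1/5, 7/5); (2, -4) → (-2, -4)
T2 rotate counter-clockwise with cos θ = 4/5, sin θ = 3/5: (-2, 1) → (-11/5, -2/5); (11/5, -23/5) → (113/25, -59/25); (-32/5, 1/5) → (-131/25, -92/25); (1/5, 7/5) → (-17/25, 31/25); (-2, -4) → (4/5, -22/5)
T3 reflect across y = 0: (-11/5, -2/5) → (-11/5, 2/5); (113/25, -59/25) → (113/25, 59/25); (-131/25, -92/25) → (-131/25, 92/25); (-17/25, 31/25) → (-17/25, -31/25); (4/5, -22/5) → (4/5, 22/5)

image vertices: (-11/5, 2/5), (113/25, 59/25), (-131/25, 92/25), (-17/25, -31/25), (4/5, 22/5)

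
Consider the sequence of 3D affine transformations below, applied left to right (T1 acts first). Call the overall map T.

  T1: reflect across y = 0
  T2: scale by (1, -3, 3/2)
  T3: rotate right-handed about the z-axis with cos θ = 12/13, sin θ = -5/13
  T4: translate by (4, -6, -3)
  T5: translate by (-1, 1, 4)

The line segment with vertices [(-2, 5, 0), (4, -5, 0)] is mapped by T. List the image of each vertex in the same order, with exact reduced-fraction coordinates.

T1 reflect across y = 0: (-2, 5, 0) → (-2, -5, 0); (4, -5, 0) → (4, 5, 0)
T2 scale by (1, -3, 3/2): (-2, -5, 0) → (-2, 15, 0); (4, 5, 0) → (4, -15, 0)
T3 rotate right-handed about the z-axis with cos θ = 12/13, sin θ = -5/13: (-2, 15, 0) → (51/13, 190/13, 0); (4, -15, 0) → (-27/13, -200/13, 0)
T4 translate by (4, -6, -3): (51/13, 190/13, 0) → (103/13, 112/13, -3); (-27/13, -200/13, 0) → (25/13, -278/13, -3)
T5 translate by (-1, 1, 4): (103/13, 112/13, -3) → (90/13, 125/13, 1); (25/13, -278/13, -3) → (12/13, -265/13, 1)

image vertices: (90/13, 125/13, 1), (12/13, -265/13, 1)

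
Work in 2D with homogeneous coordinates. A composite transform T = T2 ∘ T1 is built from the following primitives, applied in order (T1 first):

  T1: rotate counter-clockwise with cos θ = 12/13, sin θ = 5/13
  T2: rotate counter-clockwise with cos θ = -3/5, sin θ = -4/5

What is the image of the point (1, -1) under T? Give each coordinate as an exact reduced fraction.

T1 rotate counter-clockwise with cos θ = 12/13, sin θ = 5/13: (1, -1) → (17/13, -7/13)
T2 rotate counter-clockwise with cos θ = -3/5, sin θ = -4/5: (17/13, -7/13) → (-79/65, -47/65)

T(p) = (-79/65, -47/65)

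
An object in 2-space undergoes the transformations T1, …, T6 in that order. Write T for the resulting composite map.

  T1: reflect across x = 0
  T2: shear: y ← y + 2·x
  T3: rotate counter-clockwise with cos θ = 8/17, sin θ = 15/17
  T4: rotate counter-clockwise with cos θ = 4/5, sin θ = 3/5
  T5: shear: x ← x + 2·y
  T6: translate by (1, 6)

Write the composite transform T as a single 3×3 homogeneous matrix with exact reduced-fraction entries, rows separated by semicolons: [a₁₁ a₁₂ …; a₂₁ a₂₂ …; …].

T1 = [-1 0 0; 0 1 0; 0 0 1]
T2·T1 = [-1 0 0; -2 1 0; 0 0 1]
T3·…·T1 = [22/17 -15/17 0; -31/17 8/17 0; 0 0 1]
T4·…·T1 = [181/85 -84/85 0; -58/85 -13/85 0; 0 0 1]
T5·…·T1 = [13/17 -22/17 0; -58/85 -13/85 0; 0 0 1]
T6·…·T1 = [13/17 -22/17 1; -58/85 -13/85 6; 0 0 1]

T = [13/17 -22/17 1; -58/85 -13/85 6; 0 0 1]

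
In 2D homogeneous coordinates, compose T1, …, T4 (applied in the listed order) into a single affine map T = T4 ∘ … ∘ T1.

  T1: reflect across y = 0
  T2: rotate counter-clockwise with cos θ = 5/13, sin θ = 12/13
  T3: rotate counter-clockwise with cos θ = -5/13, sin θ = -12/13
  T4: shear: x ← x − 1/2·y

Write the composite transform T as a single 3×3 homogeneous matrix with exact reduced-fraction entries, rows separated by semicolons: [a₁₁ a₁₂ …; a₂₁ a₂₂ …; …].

T1 = [1 0 0; 0 -1 0; 0 0 1]
T2·T1 = [5/13 12/13 0; 12/13 -5/13 0; 0 0 1]
T3·…·T1 = [119/169 -120/169 0; -120/169 -119/169 0; 0 0 1]
T4·…·T1 = [179/169 -121/338 0; -120/169 -119/169 0; 0 0 1]

T = [179/169 -121/338 0; -120/169 -119/169 0; 0 0 1]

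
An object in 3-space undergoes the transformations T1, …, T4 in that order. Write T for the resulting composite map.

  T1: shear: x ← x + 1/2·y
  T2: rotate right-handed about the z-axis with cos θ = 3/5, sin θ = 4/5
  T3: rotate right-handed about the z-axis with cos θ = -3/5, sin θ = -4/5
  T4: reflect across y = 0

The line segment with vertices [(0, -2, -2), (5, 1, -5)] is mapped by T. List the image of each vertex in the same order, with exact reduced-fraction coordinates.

image vertices: (-11/5, -2/5, -2), (5/2, 5, -5)

T1 shear: x ← x + 1/2·y: (0, -2, -2) → (-1, -2, -2); (5, 1, -5) → (11/2, 1, -5)
T2 rotate right-handed about the z-axis with cos θ = 3/5, sin θ = 4/5: (-1, -2, -2) → (1, -2, -2); (11/2, 1, -5) → (5/2, 5, -5)
T3 rotate right-handed about the z-axis with cos θ = -3/5, sin θ = -4/5: (1, -2, -2) → (-11/5, 2/5, -2); (5/2, 5, -5) → (5/2, -5, -5)
T4 reflect across y = 0: (-11/5, 2/5, -2) → (-11/5, -2/5, -2); (5/2, -5, -5) → (5/2, 5, -5)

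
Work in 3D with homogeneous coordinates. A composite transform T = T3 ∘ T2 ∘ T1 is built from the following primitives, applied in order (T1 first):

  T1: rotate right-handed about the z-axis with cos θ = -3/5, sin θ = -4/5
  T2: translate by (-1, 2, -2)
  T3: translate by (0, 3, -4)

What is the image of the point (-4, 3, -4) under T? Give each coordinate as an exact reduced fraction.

T1 rotate right-handed about the z-axis with cos θ = -3/5, sin θ = -4/5: (-4, 3, -4) → (24/5, 7/5, -4)
T2 translate by (-1, 2, -2): (24/5, 7/5, -4) → (19/5, 17/5, -6)
T3 translate by (0, 3, -4): (19/5, 17/5, -6) → (19/5, 32/5, -10)

T(p) = (19/5, 32/5, -10)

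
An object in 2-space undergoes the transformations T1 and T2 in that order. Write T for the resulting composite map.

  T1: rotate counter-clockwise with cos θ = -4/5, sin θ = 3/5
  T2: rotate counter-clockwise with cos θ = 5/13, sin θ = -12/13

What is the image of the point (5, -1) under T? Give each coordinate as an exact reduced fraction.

T1 rotate counter-clockwise with cos θ = -4/5, sin θ = 3/5: (5, -1) → (-17/5, 19/5)
T2 rotate counter-clockwise with cos θ = 5/13, sin θ = -12/13: (-17/5, 19/5) → (11/5, 23/5)

T(p) = (11/5, 23/5)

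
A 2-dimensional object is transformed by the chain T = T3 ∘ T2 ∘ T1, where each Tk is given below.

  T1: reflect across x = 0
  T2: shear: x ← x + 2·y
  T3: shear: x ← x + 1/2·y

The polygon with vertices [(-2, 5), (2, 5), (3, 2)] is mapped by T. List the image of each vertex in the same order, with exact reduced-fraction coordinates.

image vertices: (29/2, 5), (21/2, 5), (2, 2)

T1 reflect across x = 0: (-2, 5) → (2, 5); (2, 5) → (-2, 5); (3, 2) → (-3, 2)
T2 shear: x ← x + 2·y: (2, 5) → (12, 5); (-2, 5) → (8, 5); (-3, 2) → (1, 2)
T3 shear: x ← x + 1/2·y: (12, 5) → (29/2, 5); (8, 5) → (21/2, 5); (1, 2) → (2, 2)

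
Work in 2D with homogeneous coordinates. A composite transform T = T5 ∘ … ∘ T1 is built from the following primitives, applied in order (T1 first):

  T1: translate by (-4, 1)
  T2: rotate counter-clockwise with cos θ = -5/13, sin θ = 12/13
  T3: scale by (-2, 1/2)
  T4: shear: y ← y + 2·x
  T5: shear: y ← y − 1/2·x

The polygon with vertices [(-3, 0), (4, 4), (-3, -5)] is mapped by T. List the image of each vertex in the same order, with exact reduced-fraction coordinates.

T1 translate by (-4, 1): (-3, 0) → (-7, 1); (4, 4) → (0, 5); (-3, -5) → (-7, -4)
T2 rotate counter-clockwise with cos θ = -5/13, sin θ = 12/13: (-7, 1) → (23/13, -89/13); (0, 5) → (-60/13, -25/13); (-7, -4) → (83/13, -64/13)
T3 scale by (-2, 1/2): (23/13, -89/13) → (-46/13, -89/26); (-60/13, -25/13) → (120/13, -25/26); (83/13, -64/13) → (-166/13, -32/13)
T4 shear: y ← y + 2·x: (-46/13, -89/26) → (-46/13, -21/2); (120/13, -25/26) → (120/13, 35/2); (-166/13, -32/13) → (-166/13, -28)
T5 shear: y ← y − 1/2·x: (-46/13, -21/2) → (-46/13, -227/26); (120/13, 35/2) → (120/13, 335/26); (-166/13, -28) → (-166/13, -281/13)

image vertices: (-46/13, -227/26), (120/13, 335/26), (-166/13, -281/13)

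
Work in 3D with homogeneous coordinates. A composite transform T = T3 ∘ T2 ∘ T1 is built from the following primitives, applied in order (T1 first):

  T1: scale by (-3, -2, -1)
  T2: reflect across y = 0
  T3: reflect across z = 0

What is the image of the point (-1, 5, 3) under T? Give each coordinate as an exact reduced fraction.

T(p) = (3, 10, 3)

T1 scale by (-3, -2, -1): (-1, 5, 3) → (3, -10, -3)
T2 reflect across y = 0: (3, -10, -3) → (3, 10, -3)
T3 reflect across z = 0: (3, 10, -3) → (3, 10, 3)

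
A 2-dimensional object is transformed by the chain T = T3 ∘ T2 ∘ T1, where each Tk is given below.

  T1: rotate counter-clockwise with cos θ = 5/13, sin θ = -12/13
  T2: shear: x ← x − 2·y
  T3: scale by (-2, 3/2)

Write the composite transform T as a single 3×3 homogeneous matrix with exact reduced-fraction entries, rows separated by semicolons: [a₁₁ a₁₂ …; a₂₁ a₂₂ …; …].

T1 = [5/13 12/13 0; -12/13 5/13 0; 0 0 1]
T2·T1 = [29/13 2/13 0; -12/13 5/13 0; 0 0 1]
T3·…·T1 = [-58/13 -4/13 0; -18/13 15/26 0; 0 0 1]

T = [-58/13 -4/13 0; -18/13 15/26 0; 0 0 1]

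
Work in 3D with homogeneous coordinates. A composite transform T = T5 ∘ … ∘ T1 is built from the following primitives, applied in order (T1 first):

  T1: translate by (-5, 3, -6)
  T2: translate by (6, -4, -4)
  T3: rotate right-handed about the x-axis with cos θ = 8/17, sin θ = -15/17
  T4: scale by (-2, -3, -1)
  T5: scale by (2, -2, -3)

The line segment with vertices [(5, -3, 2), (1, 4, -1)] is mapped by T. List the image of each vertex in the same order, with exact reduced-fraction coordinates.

T1 translate by (-5, 3, -6): (5, -3, 2) → (0, 0, -4); (1, 4, -1) → (-4, 7, -7)
T2 translate by (6, -4, -4): (0, 0, -4) → (6, -4, -8); (-4, 7, -7) → (2, 3, -11)
T3 rotate right-handed about the x-axis with cos θ = 8/17, sin θ = -15/17: (6, -4, -8) → (6, -152/17, -4/17); (2, 3, -11) → (2, -141/17, -133/17)
T4 scale by (-2, -3, -1): (6, -152/17, -4/17) → (-12, 456/17, 4/17); (2, -141/17, -133/17) → (-4, 423/17, 133/17)
T5 scale by (2, -2, -3): (-12, 456/17, 4/17) → (-24, -912/17, -12/17); (-4, 423/17, 133/17) → (-8, -846/17, -399/17)

image vertices: (-24, -912/17, -12/17), (-8, -846/17, -399/17)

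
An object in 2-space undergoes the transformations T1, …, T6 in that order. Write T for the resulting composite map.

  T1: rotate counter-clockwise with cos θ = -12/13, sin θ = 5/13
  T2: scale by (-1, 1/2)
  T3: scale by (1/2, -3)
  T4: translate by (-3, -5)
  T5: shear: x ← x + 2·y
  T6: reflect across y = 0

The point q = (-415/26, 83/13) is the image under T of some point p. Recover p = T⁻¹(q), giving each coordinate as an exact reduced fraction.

T1 = [-12/13 -5/13 0; 5/13 -12/13 0; 0 0 1]
T2·T1 = [12/13 5/13 0; 5/26 -6/13 0; 0 0 1]
T3·…·T1 = [6/13 5/26 0; -15/26 18/13 0; 0 0 1]
T4·…·T1 = [6/13 5/26 -3; -15/26 18/13 -5; 0 0 1]
T5·…·T1 = [-9/13 77/26 -13; -15/26 18/13 -5; 0 0 1]
T6·…·T1 = [-9/13 77/26 -13; 15/26 -18/13 5; 0 0 1]
det M = -3/4; M⁻¹ = [24/13 154/39 166/39; 10/13 12/13 70/13; 0 0 1]
M⁻¹ · (-415/26, 83/13)ᵀ = (0, -1)ᵀ

p = (0, -1)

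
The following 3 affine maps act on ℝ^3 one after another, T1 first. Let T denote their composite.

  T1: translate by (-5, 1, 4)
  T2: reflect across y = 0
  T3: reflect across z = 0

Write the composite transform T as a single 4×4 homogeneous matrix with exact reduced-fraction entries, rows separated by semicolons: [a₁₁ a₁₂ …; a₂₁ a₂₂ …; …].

T1 = [1 0 0 -5; 0 1 0 1; 0 0 1 4; 0 0 0 1]
T2·T1 = [1 0 0 -5; 0 -1 0 -1; 0 0 1 4; 0 0 0 1]
T3·…·T1 = [1 0 0 -5; 0 -1 0 -1; 0 0 -1 -4; 0 0 0 1]

T = [1 0 0 -5; 0 -1 0 -1; 0 0 -1 -4; 0 0 0 1]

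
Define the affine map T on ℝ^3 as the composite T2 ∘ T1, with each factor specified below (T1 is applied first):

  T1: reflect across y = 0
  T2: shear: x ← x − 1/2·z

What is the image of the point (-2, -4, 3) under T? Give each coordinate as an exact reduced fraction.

T(p) = (-7/2, 4, 3)

T1 reflect across y = 0: (-2, -4, 3) → (-2, 4, 3)
T2 shear: x ← x − 1/2·z: (-2, 4, 3) → (-7/2, 4, 3)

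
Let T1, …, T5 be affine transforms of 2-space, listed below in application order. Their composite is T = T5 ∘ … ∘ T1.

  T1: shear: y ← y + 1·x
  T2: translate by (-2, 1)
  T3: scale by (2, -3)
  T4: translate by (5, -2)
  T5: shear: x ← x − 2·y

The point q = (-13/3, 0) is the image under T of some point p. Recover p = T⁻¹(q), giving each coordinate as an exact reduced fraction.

p = (-8/3, 1)

T1 = [1 0 0; 1 1 0; 0 0 1]
T2·T1 = [1 0 -2; 1 1 1; 0 0 1]
T3·…·T1 = [2 0 -4; -3 -3 -3; 0 0 1]
T4·…·T1 = [2 0 1; -3 -3 -5; 0 0 1]
T5·…·T1 = [8 6 11; -3 -3 -5; 0 0 1]
det M = -6; M⁻¹ = [1/2 1 -1/2; -1/2 -4/3 -7/6; 0 0 1]
M⁻¹ · (-13/3, 0)ᵀ = (-8/3, 1)ᵀ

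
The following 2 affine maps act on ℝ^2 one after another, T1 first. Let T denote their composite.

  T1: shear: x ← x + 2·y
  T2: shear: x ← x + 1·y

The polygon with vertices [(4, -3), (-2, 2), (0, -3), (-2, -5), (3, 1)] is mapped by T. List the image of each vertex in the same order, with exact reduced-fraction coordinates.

T1 shear: x ← x + 2·y: (4, -3) → (-2, -3); (-2, 2) → (2, 2); (0, -3) → (-6, -3); (-2, -5) → (-12, -5); (3, 1) → (5, 1)
T2 shear: x ← x + 1·y: (-2, -3) → (-5, -3); (2, 2) → (4, 2); (-6, -3) → (-9, -3); (-12, -5) → (-17, -5); (5, 1) → (6, 1)

image vertices: (-5, -3), (4, 2), (-9, -3), (-17, -5), (6, 1)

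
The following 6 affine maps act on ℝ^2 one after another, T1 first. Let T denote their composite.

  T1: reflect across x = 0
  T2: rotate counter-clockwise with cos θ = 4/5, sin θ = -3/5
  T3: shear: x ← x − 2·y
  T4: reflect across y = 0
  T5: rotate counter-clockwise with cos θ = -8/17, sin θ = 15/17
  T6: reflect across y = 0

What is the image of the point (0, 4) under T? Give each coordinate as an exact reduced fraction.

T(p) = (80/17, 172/85)

T1 reflect across x = 0: (0, 4) → (0, 4)
T2 rotate counter-clockwise with cos θ = 4/5, sin θ = -3/5: (0, 4) → (12/5, 16/5)
T3 shear: x ← x − 2·y: (12/5, 16/5) → (-4, 16/5)
T4 reflect across y = 0: (-4, 16/5) → (-4, -16/5)
T5 rotate counter-clockwise with cos θ = -8/17, sin θ = 15/17: (-4, -16/5) → (80/17, -172/85)
T6 reflect across y = 0: (80/17, -172/85) → (80/17, 172/85)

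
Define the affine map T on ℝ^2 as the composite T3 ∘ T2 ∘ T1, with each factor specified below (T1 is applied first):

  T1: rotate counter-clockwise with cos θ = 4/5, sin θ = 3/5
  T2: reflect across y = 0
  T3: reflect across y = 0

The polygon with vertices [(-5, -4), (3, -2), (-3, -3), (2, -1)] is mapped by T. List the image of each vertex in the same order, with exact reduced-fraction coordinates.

T1 rotate counter-clockwise with cos θ = 4/5, sin θ = 3/5: (-5, -4) → (-8/5, -31/5); (3, -2) → (18/5, 1/5); (-3, -3) → (-3/5, -21/5); (2, -1) → (11/5, 2/5)
T2 reflect across y = 0: (-8/5, -31/5) → (-8/5, 31/5); (18/5, 1/5) → (18/5, -1/5); (-3/5, -21/5) → (-3/5, 21/5); (11/5, 2/5) → (11/5, -2/5)
T3 reflect across y = 0: (-8/5, 31/5) → (-8/5, -31/5); (18/5, -1/5) → (18/5, 1/5); (-3/5, 21/5) → (-3/5, -21/5); (11/5, -2/5) → (11/5, 2/5)

image vertices: (-8/5, -31/5), (18/5, 1/5), (-3/5, -21/5), (11/5, 2/5)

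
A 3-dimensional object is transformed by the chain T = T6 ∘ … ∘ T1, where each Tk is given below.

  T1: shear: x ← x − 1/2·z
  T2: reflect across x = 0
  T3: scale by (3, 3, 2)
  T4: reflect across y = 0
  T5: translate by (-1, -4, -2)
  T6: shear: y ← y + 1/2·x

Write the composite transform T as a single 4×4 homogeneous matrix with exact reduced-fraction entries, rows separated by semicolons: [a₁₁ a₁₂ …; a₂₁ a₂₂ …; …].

T = [-3 0 3/2 -1; -3/2 -3 3/4 -9/2; 0 0 2 -2; 0 0 0 1]

T1 = [1 0 -1/2 0; 0 1 0 0; 0 0 1 0; 0 0 0 1]
T2·T1 = [-1 0 1/2 0; 0 1 0 0; 0 0 1 0; 0 0 0 1]
T3·…·T1 = [-3 0 3/2 0; 0 3 0 0; 0 0 2 0; 0 0 0 1]
T4·…·T1 = [-3 0 3/2 0; 0 -3 0 0; 0 0 2 0; 0 0 0 1]
T5·…·T1 = [-3 0 3/2 -1; 0 -3 0 -4; 0 0 2 -2; 0 0 0 1]
T6·…·T1 = [-3 0 3/2 -1; -3/2 -3 3/4 -9/2; 0 0 2 -2; 0 0 0 1]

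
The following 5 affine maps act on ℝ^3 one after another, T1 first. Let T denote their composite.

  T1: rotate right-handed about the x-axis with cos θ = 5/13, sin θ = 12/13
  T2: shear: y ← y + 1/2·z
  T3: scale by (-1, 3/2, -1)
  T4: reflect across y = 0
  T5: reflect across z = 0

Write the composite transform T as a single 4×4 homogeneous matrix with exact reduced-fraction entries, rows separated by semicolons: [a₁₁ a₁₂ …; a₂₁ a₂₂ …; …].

T1 = [1 0 0 0; 0 5/13 -12/13 0; 0 12/13 5/13 0; 0 0 0 1]
T2·T1 = [1 0 0 0; 0 11/13 -19/26 0; 0 12/13 5/13 0; 0 0 0 1]
T3·…·T1 = [-1 0 0 0; 0 33/26 -57/52 0; 0 -12/13 -5/13 0; 0 0 0 1]
T4·…·T1 = [-1 0 0 0; 0 -33/26 57/52 0; 0 -12/13 -5/13 0; 0 0 0 1]
T5·…·T1 = [-1 0 0 0; 0 -33/26 57/52 0; 0 12/13 5/13 0; 0 0 0 1]

T = [-1 0 0 0; 0 -33/26 57/52 0; 0 12/13 5/13 0; 0 0 0 1]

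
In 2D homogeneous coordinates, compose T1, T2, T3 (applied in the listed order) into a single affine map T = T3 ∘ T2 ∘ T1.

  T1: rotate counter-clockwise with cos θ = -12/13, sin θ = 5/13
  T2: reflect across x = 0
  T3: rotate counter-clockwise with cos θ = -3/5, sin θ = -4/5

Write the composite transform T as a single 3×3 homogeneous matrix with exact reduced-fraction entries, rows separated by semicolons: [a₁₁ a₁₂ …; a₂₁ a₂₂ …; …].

T1 = [-12/13 -5/13 0; 5/13 -12/13 0; 0 0 1]
T2·T1 = [12/13 5/13 0; 5/13 -12/13 0; 0 0 1]
T3·…·T1 = [-16/65 -63/65 0; -63/65 16/65 0; 0 0 1]

T = [-16/65 -63/65 0; -63/65 16/65 0; 0 0 1]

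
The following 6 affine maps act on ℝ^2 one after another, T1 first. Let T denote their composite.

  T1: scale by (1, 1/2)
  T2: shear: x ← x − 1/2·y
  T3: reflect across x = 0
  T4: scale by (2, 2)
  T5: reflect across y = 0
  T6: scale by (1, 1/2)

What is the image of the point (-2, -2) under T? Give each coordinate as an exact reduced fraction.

T1 scale by (1, 1/2): (-2, -2) → (-2, -1)
T2 shear: x ← x − 1/2·y: (-2, -1) → (-3/2, -1)
T3 reflect across x = 0: (-3/2, -1) → (3/2, -1)
T4 scale by (2, 2): (3/2, -1) → (3, -2)
T5 reflect across y = 0: (3, -2) → (3, 2)
T6 scale by (1, 1/2): (3, 2) → (3, 1)

T(p) = (3, 1)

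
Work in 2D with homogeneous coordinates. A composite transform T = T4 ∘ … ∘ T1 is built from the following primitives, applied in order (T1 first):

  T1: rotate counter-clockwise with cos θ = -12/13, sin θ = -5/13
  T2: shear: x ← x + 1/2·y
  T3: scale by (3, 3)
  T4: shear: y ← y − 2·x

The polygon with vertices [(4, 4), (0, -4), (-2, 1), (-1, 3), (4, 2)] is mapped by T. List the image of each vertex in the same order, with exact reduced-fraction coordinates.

T1 rotate counter-clockwise with cos θ = -12/13, sin θ = -5/13: (4, 4) → (-28/13, -68/13); (0, -4) → (-20/13, 48/13); (-2, 1) → (29/13, -2/13); (-1, 3) → (27/13, -31/13); (4, 2) → (-38/13, -44/13)
T2 shear: x ← x + 1/2·y: (-28/13, -68/13) → (-62/13, -68/13); (-20/13, 48/13) → (4/13, 48/13); (29/13, -2/13) → (28/13, -2/13); (27/13, -31/13) → (23/26, -31/13); (-38/13, -44/13) → (-60/13, -44/13)
T3 scale by (3, 3): (-62/13, -68/13) → (-186/13, -204/13); (4/13, 48/13) → (12/13, 144/13); (28/13, -2/13) → (84/13, -6/13); (23/26, -31/13) → (69/26, -93/13); (-60/13, -44/13) → (-180/13, -132/13)
T4 shear: y ← y − 2·x: (-186/13, -204/13) → (-186/13, 168/13); (12/13, 144/13) → (12/13, 120/13); (84/13, -6/13) → (84/13, -174/13); (69/26, -93/13) → (69/26, -162/13); (-180/13, -132/13) → (-180/13, 228/13)

image vertices: (-186/13, 168/13), (12/13, 120/13), (84/13, -174/13), (69/26, -162/13), (-180/13, 228/13)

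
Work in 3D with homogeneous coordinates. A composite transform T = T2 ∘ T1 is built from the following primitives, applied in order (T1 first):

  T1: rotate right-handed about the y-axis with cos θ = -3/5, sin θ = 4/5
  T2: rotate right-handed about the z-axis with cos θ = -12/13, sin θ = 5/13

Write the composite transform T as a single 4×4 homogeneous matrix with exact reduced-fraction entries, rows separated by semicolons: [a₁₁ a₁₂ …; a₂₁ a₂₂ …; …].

T = [36/65 -5/13 -48/65 0; -3/13 -12/13 4/13 0; -4/5 0 -3/5 0; 0 0 0 1]

T1 = [-3/5 0 4/5 0; 0 1 0 0; -4/5 0 -3/5 0; 0 0 0 1]
T2·T1 = [36/65 -5/13 -48/65 0; -3/13 -12/13 4/13 0; -4/5 0 -3/5 0; 0 0 0 1]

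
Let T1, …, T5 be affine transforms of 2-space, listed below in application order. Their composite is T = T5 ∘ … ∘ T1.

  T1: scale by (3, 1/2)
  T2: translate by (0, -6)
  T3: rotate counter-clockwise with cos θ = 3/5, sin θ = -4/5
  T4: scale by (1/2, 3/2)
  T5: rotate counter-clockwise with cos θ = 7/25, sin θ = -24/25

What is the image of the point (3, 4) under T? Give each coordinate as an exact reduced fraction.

T1 scale by (3, 1/2): (3, 4) → (9, 2)
T2 translate by (0, -6): (9, 2) → (9, -4)
T3 rotate counter-clockwise with cos θ = 3/5, sin θ = -4/5: (9, -4) → (11/5, -48/5)
T4 scale by (1/2, 3/2): (11/5, -48/5) → (11/10, -72/5)
T5 rotate counter-clockwise with cos θ = 7/25, sin θ = -24/25: (11/10, -72/5) → (-3379/250, -636/125)

T(p) = (-3379/250, -636/125)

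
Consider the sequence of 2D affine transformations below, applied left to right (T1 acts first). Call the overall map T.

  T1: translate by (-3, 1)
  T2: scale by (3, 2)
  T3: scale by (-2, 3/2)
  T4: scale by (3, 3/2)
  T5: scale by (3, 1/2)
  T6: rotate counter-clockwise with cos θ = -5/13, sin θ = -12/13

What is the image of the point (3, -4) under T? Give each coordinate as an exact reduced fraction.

T(p) = (-81/13, 135/52)

T1 translate by (-3, 1): (3, -4) → (0, -3)
T2 scale by (3, 2): (0, -3) → (0, -6)
T3 scale by (-2, 3/2): (0, -6) → (0, -9)
T4 scale by (3, 3/2): (0, -9) → (0, -27/2)
T5 scale by (3, 1/2): (0, -27/2) → (0, -27/4)
T6 rotate counter-clockwise with cos θ = -5/13, sin θ = -12/13: (0, -27/4) → (-81/13, 135/52)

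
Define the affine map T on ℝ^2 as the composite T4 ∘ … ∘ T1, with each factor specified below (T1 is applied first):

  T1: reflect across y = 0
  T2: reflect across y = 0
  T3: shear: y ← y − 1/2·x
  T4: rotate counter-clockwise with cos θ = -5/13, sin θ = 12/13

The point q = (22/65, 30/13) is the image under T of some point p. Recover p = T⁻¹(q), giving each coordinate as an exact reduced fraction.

T1 = [1 0 0; 0 -1 0; 0 0 1]
T2·T1 = [1 0 0; 0 1 0; 0 0 1]
T3·…·T1 = [1 0 0; -1/2 1 0; 0 0 1]
T4·…·T1 = [1/13 -12/13 0; 29/26 -5/13 0; 0 0 1]
det M = 1; M⁻¹ = [-5/13 12/13 0; -29/26 1/13 0; 0 0 1]
M⁻¹ · (22/65, 30/13)ᵀ = (2, -1/5)ᵀ

p = (2, -1/5)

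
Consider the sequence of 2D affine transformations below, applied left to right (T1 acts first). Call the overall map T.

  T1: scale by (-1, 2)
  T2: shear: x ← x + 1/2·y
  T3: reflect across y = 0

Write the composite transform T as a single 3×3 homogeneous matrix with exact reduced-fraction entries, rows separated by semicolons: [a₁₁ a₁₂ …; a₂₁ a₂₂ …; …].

T1 = [-1 0 0; 0 2 0; 0 0 1]
T2·T1 = [-1 1 0; 0 2 0; 0 0 1]
T3·…·T1 = [-1 1 0; 0 -2 0; 0 0 1]

T = [-1 1 0; 0 -2 0; 0 0 1]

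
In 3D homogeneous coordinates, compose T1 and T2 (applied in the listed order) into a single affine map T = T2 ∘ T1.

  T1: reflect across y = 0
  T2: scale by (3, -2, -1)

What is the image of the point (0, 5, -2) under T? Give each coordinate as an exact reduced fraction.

T(p) = (0, 10, 2)

T1 reflect across y = 0: (0, 5, -2) → (0, -5, -2)
T2 scale by (3, -2, -1): (0, -5, -2) → (0, 10, 2)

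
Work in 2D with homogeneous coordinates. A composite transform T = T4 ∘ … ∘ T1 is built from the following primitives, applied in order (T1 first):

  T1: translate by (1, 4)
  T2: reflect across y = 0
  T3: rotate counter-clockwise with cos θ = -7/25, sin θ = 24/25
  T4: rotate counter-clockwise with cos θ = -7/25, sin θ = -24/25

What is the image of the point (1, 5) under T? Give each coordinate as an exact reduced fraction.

T(p) = (2, -9)

T1 translate by (1, 4): (1, 5) → (2, 9)
T2 reflect across y = 0: (2, 9) → (2, -9)
T3 rotate counter-clockwise with cos θ = -7/25, sin θ = 24/25: (2, -9) → (202/25, 111/25)
T4 rotate counter-clockwise with cos θ = -7/25, sin θ = -24/25: (202/25, 111/25) → (2, -9)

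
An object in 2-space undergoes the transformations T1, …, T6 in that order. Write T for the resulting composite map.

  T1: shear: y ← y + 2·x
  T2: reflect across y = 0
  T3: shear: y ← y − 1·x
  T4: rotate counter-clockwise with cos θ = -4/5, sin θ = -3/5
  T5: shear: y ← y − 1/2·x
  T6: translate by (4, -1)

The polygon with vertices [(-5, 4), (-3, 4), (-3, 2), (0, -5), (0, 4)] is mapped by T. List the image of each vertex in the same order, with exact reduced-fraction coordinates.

T1 shear: y ← y + 2·x: (-5, 4) → (-5, -6); (-3, 4) → (-3, -2); (-3, 2) → (-3, -4); (0, -5) → (0, -5); (0, 4) → (0, 4)
T2 reflect across y = 0: (-5, -6) → (-5, 6); (-3, -2) → (-3, 2); (-3, -4) → (-3, 4); (0, -5) → (0, 5); (0, 4) → (0, -4)
T3 shear: y ← y − 1·x: (-5, 6) → (-5, 11); (-3, 2) → (-3, 5); (-3, 4) → (-3, 7); (0, 5) → (0, 5); (0, -4) → (0, -4)
T4 rotate counter-clockwise with cos θ = -4/5, sin θ = -3/5: (-5, 11) → (53/5, -29/5); (-3, 5) → (27/5, -11/5); (-3, 7) → (33/5, -19/5); (0, 5) → (3, -4); (0, -4) → (-12/5, 16/5)
T5 shear: y ← y − 1/2·x: (53/5, -29/5) → (53/5, -111/10); (27/5, -11/5) → (27/5, -49/10); (33/5, -19/5) → (33/5, -71/10); (3, -4) → (3, -11/2); (-12/5, 16/5) → (-12/5, 22/5)
T6 translate by (4, -1): (53/5, -111/10) → (73/5, -121/10); (27/5, -49/10) → (47/5, -59/10); (33/5, -71/10) → (53/5, -81/10); (3, -11/2) → (7, -13/2); (-12/5, 22/5) → (8/5, 17/5)

image vertices: (73/5, -121/10), (47/5, -59/10), (53/5, -81/10), (7, -13/2), (8/5, 17/5)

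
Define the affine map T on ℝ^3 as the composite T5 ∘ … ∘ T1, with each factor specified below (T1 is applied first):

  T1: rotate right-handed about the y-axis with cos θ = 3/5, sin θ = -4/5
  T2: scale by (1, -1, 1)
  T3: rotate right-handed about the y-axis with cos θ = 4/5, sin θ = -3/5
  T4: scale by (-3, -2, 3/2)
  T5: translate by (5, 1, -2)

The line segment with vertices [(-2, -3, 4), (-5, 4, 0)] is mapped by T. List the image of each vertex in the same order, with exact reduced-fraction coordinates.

image vertices: (17, -5, -5), (5, 9, -19/2)

T1 rotate right-handed about the y-axis with cos θ = 3/5, sin θ = -4/5: (-2, -3, 4) → (-22/5, -3, 4/5); (-5, 4, 0) → (-3, 4, -4)
T2 scale by (1, -1, 1): (-22/5, -3, 4/5) → (-22/5, 3, 4/5); (-3, 4, -4) → (-3, -4, -4)
T3 rotate right-handed about the y-axis with cos θ = 4/5, sin θ = -3/5: (-22/5, 3, 4/5) → (-4, 3, -2); (-3, -4, -4) → (0, -4, -5)
T4 scale by (-3, -2, 3/2): (-4, 3, -2) → (12, -6, -3); (0, -4, -5) → (0, 8, -15/2)
T5 translate by (5, 1, -2): (12, -6, -3) → (17, -5, -5); (0, 8, -15/2) → (5, 9, -19/2)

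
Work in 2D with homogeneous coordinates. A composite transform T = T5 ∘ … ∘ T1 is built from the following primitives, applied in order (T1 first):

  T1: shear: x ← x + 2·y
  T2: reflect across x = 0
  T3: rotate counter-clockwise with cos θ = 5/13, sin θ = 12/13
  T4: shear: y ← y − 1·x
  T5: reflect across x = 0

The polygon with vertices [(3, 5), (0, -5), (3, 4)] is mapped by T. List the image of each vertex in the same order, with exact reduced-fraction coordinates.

image vertices: (125/13, -6/13), (-110/13, -15/13), (103/13, -9/13)

T1 shear: x ← x + 2·y: (3, 5) → (13, 5); (0, -5) → (-10, -5); (3, 4) → (11, 4)
T2 reflect across x = 0: (13, 5) → (-13, 5); (-10, -5) → (10, -5); (11, 4) → (-11, 4)
T3 rotate counter-clockwise with cos θ = 5/13, sin θ = 12/13: (-13, 5) → (-125/13, -131/13); (10, -5) → (110/13, 95/13); (-11, 4) → (-103/13, -112/13)
T4 shear: y ← y − 1·x: (-125/13, -131/13) → (-125/13, -6/13); (110/13, 95/13) → (110/13, -15/13); (-103/13, -112/13) → (-103/13, -9/13)
T5 reflect across x = 0: (-125/13, -6/13) → (125/13, -6/13); (110/13, -15/13) → (-110/13, -15/13); (-103/13, -9/13) → (103/13, -9/13)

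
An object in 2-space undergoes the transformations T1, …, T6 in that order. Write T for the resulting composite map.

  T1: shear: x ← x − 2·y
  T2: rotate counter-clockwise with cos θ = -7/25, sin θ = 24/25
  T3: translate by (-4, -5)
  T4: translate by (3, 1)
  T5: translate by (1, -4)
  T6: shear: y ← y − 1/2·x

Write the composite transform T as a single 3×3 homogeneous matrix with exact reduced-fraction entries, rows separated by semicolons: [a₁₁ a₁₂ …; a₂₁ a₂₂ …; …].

T1 = [1 -2 0; 0 1 0; 0 0 1]
T2·T1 = [-7/25 -2/5 0; 24/25 -11/5 0; 0 0 1]
T3·…·T1 = [-7/25 -2/5 -4; 24/25 -11/5 -5; 0 0 1]
T4·…·T1 = [-7/25 -2/5 -1; 24/25 -11/5 -4; 0 0 1]
T5·…·T1 = [-7/25 -2/5 0; 24/25 -11/5 -8; 0 0 1]
T6·…·T1 = [-7/25 -2/5 0; 11/10 -2 -8; 0 0 1]

T = [-7/25 -2/5 0; 11/10 -2 -8; 0 0 1]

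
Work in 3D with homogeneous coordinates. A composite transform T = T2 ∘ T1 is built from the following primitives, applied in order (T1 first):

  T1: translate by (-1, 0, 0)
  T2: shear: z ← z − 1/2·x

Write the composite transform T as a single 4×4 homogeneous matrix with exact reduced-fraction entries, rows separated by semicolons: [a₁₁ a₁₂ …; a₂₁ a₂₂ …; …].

T1 = [1 0 0 -1; 0 1 0 0; 0 0 1 0; 0 0 0 1]
T2·T1 = [1 0 0 -1; 0 1 0 0; -1/2 0 1 1/2; 0 0 0 1]

T = [1 0 0 -1; 0 1 0 0; -1/2 0 1 1/2; 0 0 0 1]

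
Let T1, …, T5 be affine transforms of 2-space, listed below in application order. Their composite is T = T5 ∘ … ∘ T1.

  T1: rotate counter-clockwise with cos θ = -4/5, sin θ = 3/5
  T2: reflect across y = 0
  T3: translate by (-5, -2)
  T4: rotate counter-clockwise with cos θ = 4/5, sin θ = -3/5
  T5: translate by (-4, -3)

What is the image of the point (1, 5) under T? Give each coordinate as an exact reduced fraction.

T1 rotate counter-clockwise with cos θ = -4/5, sin θ = 3/5: (1, 5) → (-19/5, -17/5)
T2 reflect across y = 0: (-19/5, -17/5) → (-19/5, 17/5)
T3 translate by (-5, -2): (-19/5, 17/5) → (-44/5, 7/5)
T4 rotate counter-clockwise with cos θ = 4/5, sin θ = -3/5: (-44/5, 7/5) → (-31/5, 32/5)
T5 translate by (-4, -3): (-31/5, 32/5) → (-51/5, 17/5)

T(p) = (-51/5, 17/5)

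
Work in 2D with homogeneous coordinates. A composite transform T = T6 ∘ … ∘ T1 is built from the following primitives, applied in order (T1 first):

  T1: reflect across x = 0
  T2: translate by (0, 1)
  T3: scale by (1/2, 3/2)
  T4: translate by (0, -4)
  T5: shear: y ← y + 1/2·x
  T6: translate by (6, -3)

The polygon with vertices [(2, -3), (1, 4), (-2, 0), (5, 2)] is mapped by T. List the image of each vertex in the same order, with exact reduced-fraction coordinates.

image vertices: (5, -21/2), (11/2, 1/4), (7, -5), (7/2, -15/4)

T1 reflect across x = 0: (2, -3) → (-2, -3); (1, 4) → (-1, 4); (-2, 0) → (2, 0); (5, 2) → (-5, 2)
T2 translate by (0, 1): (-2, -3) → (-2, -2); (-1, 4) → (-1, 5); (2, 0) → (2, 1); (-5, 2) → (-5, 3)
T3 scale by (1/2, 3/2): (-2, -2) → (-1, -3); (-1, 5) → (-1/2, 15/2); (2, 1) → (1, 3/2); (-5, 3) → (-5/2, 9/2)
T4 translate by (0, -4): (-1, -3) → (-1, -7); (-1/2, 15/2) → (-1/2, 7/2); (1, 3/2) → (1, -5/2); (-5/2, 9/2) → (-5/2, 1/2)
T5 shear: y ← y + 1/2·x: (-1, -7) → (-1, -15/2); (-1/2, 7/2) → (-1/2, 13/4); (1, -5/2) → (1, -2); (-5/2, 1/2) → (-5/2, -3/4)
T6 translate by (6, -3): (-1, -15/2) → (5, -21/2); (-1/2, 13/4) → (11/2, 1/4); (1, -2) → (7, -5); (-5/2, -3/4) → (7/2, -15/4)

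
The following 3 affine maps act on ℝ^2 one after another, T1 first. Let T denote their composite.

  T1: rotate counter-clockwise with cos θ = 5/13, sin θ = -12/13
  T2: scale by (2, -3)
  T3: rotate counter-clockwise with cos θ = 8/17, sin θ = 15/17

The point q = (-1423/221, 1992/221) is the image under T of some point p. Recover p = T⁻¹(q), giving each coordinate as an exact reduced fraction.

p = (4, 1)

T1 = [5/13 12/13 0; -12/13 5/13 0; 0 0 1]
T2·T1 = [10/13 24/13 0; 36/13 -15/13 0; 0 0 1]
T3·…·T1 = [-460/221 417/221 0; 438/221 240/221 0; 0 0 1]
det M = -6; M⁻¹ = [-40/221 139/442 0; 73/221 230/663 0; 0 0 1]
M⁻¹ · (-1423/221, 1992/221)ᵀ = (4, 1)ᵀ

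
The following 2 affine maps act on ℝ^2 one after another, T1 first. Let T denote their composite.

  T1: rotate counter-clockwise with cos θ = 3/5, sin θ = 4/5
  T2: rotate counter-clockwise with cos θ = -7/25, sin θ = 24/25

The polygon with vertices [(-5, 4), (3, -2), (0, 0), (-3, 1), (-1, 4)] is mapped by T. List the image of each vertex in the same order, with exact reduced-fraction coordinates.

T1 rotate counter-clockwise with cos θ = 3/5, sin θ = 4/5: (-5, 4) → (-31/5, -8/5); (3, -2) → (17/5, 6/5); (0, 0) → (0, 0); (-3, 1) → (-13/5, -9/5); (-1, 4) → (-19/5, 8/5)
T2 rotate counter-clockwise with cos θ = -7/25, sin θ = 24/25: (-31/5, -8/5) → (409/125, -688/125); (17/5, 6/5) → (-263/125, 366/125); (0, 0) → (0, 0); (-13/5, -9/5) → (307/125, -249/125); (-19/5, 8/5) → (-59/125, -512/125)

image vertices: (409/125, -688/125), (-263/125, 366/125), (0, 0), (307/125, -249/125), (-59/125, -512/125)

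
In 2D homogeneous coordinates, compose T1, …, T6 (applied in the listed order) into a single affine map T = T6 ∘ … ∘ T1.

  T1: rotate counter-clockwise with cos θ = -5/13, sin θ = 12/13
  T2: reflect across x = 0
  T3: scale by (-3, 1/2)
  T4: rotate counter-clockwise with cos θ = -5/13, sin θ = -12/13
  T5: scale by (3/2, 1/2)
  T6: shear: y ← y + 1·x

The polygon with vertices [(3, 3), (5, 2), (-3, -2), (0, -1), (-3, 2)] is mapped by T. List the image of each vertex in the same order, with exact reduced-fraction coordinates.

image vertices: (2673/338, 8913/676), (3105/338, 2372/169), (-171/26, -137/13), (-225/169, -1789/676), (-423/338, 8/169)

T1 rotate counter-clockwise with cos θ = -5/13, sin θ = 12/13: (3, 3) → (-51/13, 21/13); (5, 2) → (-49/13, 50/13); (-3, -2) → (3, -2); (0, -1) → (12/13, 5/13); (-3, 2) → (-9/13, -46/13)
T2 reflect across x = 0: (-51/13, 21/13) → (51/13, 21/13); (-49/13, 50/13) → (49/13, 50/13); (3, -2) → (-3, -2); (12/13, 5/13) → (-12/13, 5/13); (-9/13, -46/13) → (9/13, -46/13)
T3 scale by (-3, 1/2): (51/13, 21/13) → (-153/13, 21/26); (49/13, 50/13) → (-147/13, 25/13); (-3, -2) → (9, -1); (-12/13, 5/13) → (36/13, 5/26); (9/13, -46/13) → (-27/13, -23/13)
T4 rotate counter-clockwise with cos θ = -5/13, sin θ = -12/13: (-153/13, 21/26) → (891/169, 3567/338); (-147/13, 25/13) → (1035/169, 1639/169); (9, -1) → (-57/13, -103/13); (36/13, 5/26) → (-150/169, -889/338); (-27/13, -23/13) → (-141/169, 439/169)
T5 scale by (3/2, 1/2): (891/169, 3567/338) → (2673/338, 3567/676); (1035/169, 1639/169) → (3105/338, 1639/338); (-57/13, -103/13) → (-171/26, -103/26); (-150/169, -889/338) → (-225/169, -889/676); (-141/169, 439/169) → (-423/338, 439/338)
T6 shear: y ← y + 1·x: (2673/338, 3567/676) → (2673/338, 8913/676); (3105/338, 1639/338) → (3105/338, 2372/169); (-171/26, -103/26) → (-171/26, -137/13); (-225/169, -889/676) → (-225/169, -1789/676); (-423/338, 439/338) → (-423/338, 8/169)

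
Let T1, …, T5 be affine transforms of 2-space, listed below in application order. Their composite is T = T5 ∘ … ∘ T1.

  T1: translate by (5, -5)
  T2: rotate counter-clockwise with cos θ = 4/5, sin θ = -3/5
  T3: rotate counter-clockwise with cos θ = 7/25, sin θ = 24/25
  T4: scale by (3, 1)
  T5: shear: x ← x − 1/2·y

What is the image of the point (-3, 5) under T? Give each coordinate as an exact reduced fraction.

T(p) = (21/5, 6/5)

T1 translate by (5, -5): (-3, 5) → (2, 0)
T2 rotate counter-clockwise with cos θ = 4/5, sin θ = -3/5: (2, 0) → (8/5, -6/5)
T3 rotate counter-clockwise with cos θ = 7/25, sin θ = 24/25: (8/5, -6/5) → (8/5, 6/5)
T4 scale by (3, 1): (8/5, 6/5) → (24/5, 6/5)
T5 shear: x ← x − 1/2·y: (24/5, 6/5) → (21/5, 6/5)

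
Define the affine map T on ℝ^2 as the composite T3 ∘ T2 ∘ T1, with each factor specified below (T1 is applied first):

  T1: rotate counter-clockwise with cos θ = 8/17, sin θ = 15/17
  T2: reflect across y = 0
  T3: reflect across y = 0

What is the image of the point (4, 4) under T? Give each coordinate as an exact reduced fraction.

T(p) = (-28/17, 92/17)

T1 rotate counter-clockwise with cos θ = 8/17, sin θ = 15/17: (4, 4) → (-28/17, 92/17)
T2 reflect across y = 0: (-28/17, 92/17) → (-28/17, -92/17)
T3 reflect across y = 0: (-28/17, -92/17) → (-28/17, 92/17)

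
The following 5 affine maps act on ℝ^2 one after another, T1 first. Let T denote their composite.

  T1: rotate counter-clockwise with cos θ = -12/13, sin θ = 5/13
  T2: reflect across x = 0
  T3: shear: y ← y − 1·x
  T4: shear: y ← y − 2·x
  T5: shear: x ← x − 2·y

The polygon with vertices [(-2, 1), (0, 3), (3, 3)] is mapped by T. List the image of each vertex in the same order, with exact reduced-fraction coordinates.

T1 rotate counter-clockwise with cos θ = -12/13, sin θ = 5/13: (-2, 1) → (19/13, -22/13); (0, 3) → (-15/13, -36/13); (3, 3) → (-51/13, -21/13)
T2 reflect across x = 0: (19/13, -22/13) → (-19/13, -22/13); (-15/13, -36/13) → (15/13, -36/13); (-51/13, -21/13) → (51/13, -21/13)
T3 shear: y ← y − 1·x: (-19/13, -22/13) → (-19/13, -3/13); (15/13, -36/13) → (15/13, -51/13); (51/13, -21/13) → (51/13, -72/13)
T4 shear: y ← y − 2·x: (-19/13, -3/13) → (-19/13, 35/13); (15/13, -51/13) → (15/13, -81/13); (51/13, -72/13) → (51/13, -174/13)
T5 shear: x ← x − 2·y: (-19/13, 35/13) → (-89/13, 35/13); (15/13, -81/13) → (177/13, -81/13); (51/13, -174/13) → (399/13, -174/13)

image vertices: (-89/13, 35/13), (177/13, -81/13), (399/13, -174/13)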